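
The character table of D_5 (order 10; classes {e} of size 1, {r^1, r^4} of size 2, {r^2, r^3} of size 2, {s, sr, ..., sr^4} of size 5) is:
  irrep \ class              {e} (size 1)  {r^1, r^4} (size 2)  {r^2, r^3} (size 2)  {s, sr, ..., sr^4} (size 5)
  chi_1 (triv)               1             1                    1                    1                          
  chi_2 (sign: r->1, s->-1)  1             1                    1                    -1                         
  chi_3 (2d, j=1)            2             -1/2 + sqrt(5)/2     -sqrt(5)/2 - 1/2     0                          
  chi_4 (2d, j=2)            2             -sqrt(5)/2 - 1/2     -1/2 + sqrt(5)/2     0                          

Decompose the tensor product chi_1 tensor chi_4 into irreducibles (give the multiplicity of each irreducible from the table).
chi_1 tensor chi_4 = chi_4 (all other irreducibles have multiplicity 0).

Working: The character of a tensor product is the pointwise product (chi_1 * chi_4)(C) = chi_1(C) * chi_4(C):
  {e}: (1)*(2), {r^1, r^4}: (1)*(-sqrt(5)/2 - 1/2), {r^2, r^3}: (1)*(-1/2 + sqrt(5)/2), {s, sr, ..., sr^4}: (1)*(0)
so (chi_1 * chi_4) takes values
  {e} -> 2, {r^1, r^4} -> -sqrt(5)/2 - 1/2, {r^2, r^3} -> -1/2 + sqrt(5)/2, {s, sr, ..., sr^4} -> 0.
Now take the inner product of this character with each irreducible chi from the table, <chi_1*chi_4, chi> = (1/10) sum_C |C| (chi_1*chi_4)(C) conj(chi(C)):
  <chi_1*chi_4, chi_1> = (1/10)[1*(2)*conj(1) + 2*(-sqrt(5)/2 - 1/2)*conj(1) + 2*(-1/2 + sqrt(5)/2)*conj(1) + 5*(0)*conj(1)]
      = (1/10)[(2) + (-sqrt(5) - 1) + (-1 + sqrt(5)) + (0)] = 0/10 = 0
  <chi_1*chi_4, chi_2> = (1/10)[1*(2)*conj(1) + 2*(-sqrt(5)/2 - 1/2)*conj(1) + 2*(-1/2 + sqrt(5)/2)*conj(1) + 5*(0)*conj(-1)]
      = (1/10)[(2) + (-sqrt(5) - 1) + (-1 + sqrt(5)) + (0)] = 0/10 = 0
  <chi_1*chi_4, chi_3> = (1/10)[1*(2)*conj(2) + 2*(-sqrt(5)/2 - 1/2)*conj(-1/2 + sqrt(5)/2) + 2*(-1/2 + sqrt(5)/2)*conj(-sqrt(5)/2 - 1/2) + 5*(0)*conj(0)]
      = (1/10)[(4) + (-2) + (-2) + (0)] = 0/10 = 0
  <chi_1*chi_4, chi_4> = (1/10)[1*(2)*conj(2) + 2*(-sqrt(5)/2 - 1/2)*conj(-sqrt(5)/2 - 1/2) + 2*(-1/2 + sqrt(5)/2)*conj(-1/2 + sqrt(5)/2) + 5*(0)*conj(0)]
      = (1/10)[(4) + (sqrt(5) + 3) + (3 - sqrt(5)) + (0)] = 10/10 = 1
Hence the multiplicities are chi_4: 1. Dimension check: dim(chi_1)*dim(chi_4) = 1*2 = 2 and sum (mult * dim) = 1*2 = 2.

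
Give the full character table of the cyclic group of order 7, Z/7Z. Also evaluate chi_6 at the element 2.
Character table of Z/7Z (irreps indexed chi_0,...,chi_6 with chi_k(m) = zeta_7^(k*m), zeta_7 = exp(2*pi*i/7)):
  irrep \ class  {0} (size 1)  {1} (size 1)    {2} (size 1)    {3} (size 1)    {4} (size 1)    {5} (size 1)    {6} (size 1)  
  chi_0          1             1               1               1               1               1               1             
  chi_1          1             exp(2*I*pi/7)   exp(4*I*pi/7)   exp(6*I*pi/7)   exp(-6*I*pi/7)  exp(-4*I*pi/7)  exp(-2*I*pi/7)
  chi_2          1             exp(4*I*pi/7)   exp(-6*I*pi/7)  exp(-2*I*pi/7)  exp(2*I*pi/7)   exp(6*I*pi/7)   exp(-4*I*pi/7)
  chi_3          1             exp(6*I*pi/7)   exp(-2*I*pi/7)  exp(4*I*pi/7)   exp(-4*I*pi/7)  exp(2*I*pi/7)   exp(-6*I*pi/7)
  chi_4          1             exp(-6*I*pi/7)  exp(2*I*pi/7)   exp(-4*I*pi/7)  exp(4*I*pi/7)   exp(-2*I*pi/7)  exp(6*I*pi/7) 
  chi_5          1             exp(-4*I*pi/7)  exp(6*I*pi/7)   exp(2*I*pi/7)   exp(-2*I*pi/7)  exp(-6*I*pi/7)  exp(4*I*pi/7) 
  chi_6          1             exp(-2*I*pi/7)  exp(-4*I*pi/7)  exp(-6*I*pi/7)  exp(6*I*pi/7)   exp(4*I*pi/7)   exp(2*I*pi/7) 

Spot check: chi_6(2) = zeta_7^(6*2) = zeta_7^12 = exp(-4*I*pi/7).

Solution. Z/7Z is abelian, so all 7 irreducible complex representations are 1-dimensional. They are given by chi_k(m) = zeta_7^(k*m) for k = 0,...,6. Row orthogonality: sum_m chi_k(m) conj(chi_l(m)) = 7 * [k = l].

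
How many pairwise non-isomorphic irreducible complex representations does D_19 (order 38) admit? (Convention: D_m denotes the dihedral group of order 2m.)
11

The number of irreducible complex representations of a finite group equals its number of conjugacy classes. D_19 has 11 conjugacy classes ((n+3)/2 for n odd), so D_19 (order 38) has exactly 11 irreducible complex representations.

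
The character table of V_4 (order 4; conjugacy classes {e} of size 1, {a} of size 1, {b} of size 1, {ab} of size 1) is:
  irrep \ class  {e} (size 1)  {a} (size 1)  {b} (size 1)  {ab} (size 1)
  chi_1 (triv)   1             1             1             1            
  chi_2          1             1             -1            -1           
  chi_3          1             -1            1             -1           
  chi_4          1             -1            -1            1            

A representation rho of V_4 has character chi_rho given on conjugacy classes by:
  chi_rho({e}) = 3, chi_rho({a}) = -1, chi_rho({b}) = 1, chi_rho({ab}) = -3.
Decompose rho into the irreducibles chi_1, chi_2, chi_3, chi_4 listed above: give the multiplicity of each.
Multiplicities: chi_1: 0, chi_2: 1, chi_3: 2, chi_4: 0.

Proof sketch: Use <chi_rho, chi> = (1/|G|) sum_C |C| * chi_rho(C) * conj(chi(C)) with |G| = 4 for each irreducible chi in the table:
  <chi_rho, chi_1> = (1/4)[1*(3)*conj(1) + 1*(-1)*conj(1) + 1*(1)*conj(1) + 1*(-3)*conj(1)]
      = (1/4)[(3) + (-1) + (1) + (-3)] = 0/4 = 0
  <chi_rho, chi_2> = (1/4)[1*(3)*conj(1) + 1*(-1)*conj(1) + 1*(1)*conj(-1) + 1*(-3)*conj(-1)]
      = (1/4)[(3) + (-1) + (-1) + (3)] = 4/4 = 1
  <chi_rho, chi_3> = (1/4)[1*(3)*conj(1) + 1*(-1)*conj(-1) + 1*(1)*conj(1) + 1*(-3)*conj(-1)]
      = (1/4)[(3) + (1) + (1) + (3)] = 8/4 = 2
  <chi_rho, chi_4> = (1/4)[1*(3)*conj(1) + 1*(-1)*conj(-1) + 1*(1)*conj(-1) + 1*(-3)*conj(1)]
      = (1/4)[(3) + (1) + (-1) + (-3)] = 0/4 = 0
Dimension check: dim(rho) = sum (mult * dim) = 0*1 + 1*1 + 2*1 + 0*1 = 3 = chi_rho(e) = 3.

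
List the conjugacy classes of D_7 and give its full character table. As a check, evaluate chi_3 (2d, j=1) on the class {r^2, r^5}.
Conjugacy classes: {e} of size 1, {r^1, r^6} of size 2, {r^2, r^5} of size 2, {r^3, r^4} of size 2, {s, sr, ..., sr^6} of size 7.
Character table:
  irrep \ class              {e} (size 1)  {r^1, r^6} (size 2)  {r^2, r^5} (size 2)  {r^3, r^4} (size 2)  {s, sr, ..., sr^6} (size 7)
  chi_1 (triv)               1             1                    1                    1                    1                          
  chi_2 (sign: r->1, s->-1)  1             1                    1                    1                    -1                         
  chi_3 (2d, j=1)            2             2*cos(2*pi/7)        -2*cos(3*pi/7)       -2*cos(pi/7)         0                          
  chi_4 (2d, j=2)            2             -2*cos(3*pi/7)       -2*cos(pi/7)         2*cos(2*pi/7)        0                          
  chi_5 (2d, j=3)            2             -2*cos(pi/7)         2*cos(2*pi/7)        -2*cos(3*pi/7)       0                          

Spot check: chi_3 (2d, j=1) on {r^2, r^5} = -2*cos(3*pi/7).

Details: D_7 has order 2*7 = 14 with 5 conjugacy classes, hence 5 irreducibles. Sum of squared dims 1 + 1 + 4 + 4 + 4 = 14 = |G|. Linear characters come from the abelianisation; the 2-dimensional irreps have character r^k -> 2*cos(2*pi*j*k/7), reflections -> 0.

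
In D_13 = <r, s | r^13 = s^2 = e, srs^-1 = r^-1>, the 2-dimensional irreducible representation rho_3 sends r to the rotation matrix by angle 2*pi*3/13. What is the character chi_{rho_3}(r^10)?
chi_{rho_3}(r^10) = 2*cos(2*pi*3*10/13) = -2*cos(5*pi/13)

Proof sketch: rho_3(r^10) is rotation by angle 2*pi*3*10/13, whose trace is 2*cos(2*pi*3*10/13) = -2*cos(5*pi/13).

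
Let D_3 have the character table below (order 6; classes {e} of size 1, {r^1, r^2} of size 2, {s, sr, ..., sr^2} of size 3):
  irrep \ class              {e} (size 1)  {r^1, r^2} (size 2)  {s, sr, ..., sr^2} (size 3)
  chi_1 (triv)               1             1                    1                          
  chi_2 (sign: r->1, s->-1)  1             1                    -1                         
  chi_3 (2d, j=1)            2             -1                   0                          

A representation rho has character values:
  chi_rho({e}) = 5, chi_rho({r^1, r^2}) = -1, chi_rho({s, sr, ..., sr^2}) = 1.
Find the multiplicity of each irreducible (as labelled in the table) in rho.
Multiplicities: chi_1: 1, chi_2: 0, chi_3: 2.

Working: Use <chi_rho, chi> = (1/|G|) sum_C |C| * chi_rho(C) * conj(chi(C)) with |G| = 6 for each irreducible chi in the table:
  <chi_rho, chi_1> = (1/6)[1*(5)*conj(1) + 2*(-1)*conj(1) + 3*(1)*conj(1)]
      = (1/6)[(5) + (-2) + (3)] = 6/6 = 1
  <chi_rho, chi_2> = (1/6)[1*(5)*conj(1) + 2*(-1)*conj(1) + 3*(1)*conj(-1)]
      = (1/6)[(5) + (-2) + (-3)] = 0/6 = 0
  <chi_rho, chi_3> = (1/6)[1*(5)*conj(2) + 2*(-1)*conj(-1) + 3*(1)*conj(0)]
      = (1/6)[(10) + (2) + (0)] = 12/6 = 2
Dimension check: dim(rho) = sum (mult * dim) = 1*1 + 0*1 + 2*2 = 5 = chi_rho(e) = 5.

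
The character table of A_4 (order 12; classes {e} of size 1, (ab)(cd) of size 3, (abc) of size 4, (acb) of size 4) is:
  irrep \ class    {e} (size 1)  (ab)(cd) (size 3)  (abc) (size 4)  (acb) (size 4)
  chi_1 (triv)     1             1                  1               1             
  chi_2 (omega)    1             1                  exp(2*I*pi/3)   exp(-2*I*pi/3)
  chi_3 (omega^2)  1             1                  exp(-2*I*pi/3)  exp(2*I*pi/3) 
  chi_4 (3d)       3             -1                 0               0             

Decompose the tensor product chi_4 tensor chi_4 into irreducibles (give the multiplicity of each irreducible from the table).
chi_4 tensor chi_4 = chi_1 + chi_2 + chi_3 + 2*chi_4 (all other irreducibles have multiplicity 0).

Why: The character of a tensor product is the pointwise product (chi_4 * chi_4)(C) = chi_4(C) * chi_4(C):
  {e}: (3)*(3), (ab)(cd): (-1)*(-1), (abc): (0)*(0), (acb): (0)*(0)
so (chi_4 * chi_4) takes values
  {e} -> 9, (ab)(cd) -> 1, (abc) -> 0, (acb) -> 0.
Now take the inner product of this character with each irreducible chi from the table, <chi_4*chi_4, chi> = (1/12) sum_C |C| (chi_4*chi_4)(C) conj(chi(C)):
  <chi_4*chi_4, chi_1> = (1/12)[1*(9)*conj(1) + 3*(1)*conj(1) + 4*(0)*conj(1) + 4*(0)*conj(1)]
      = (1/12)[(9) + (3) + (0) + (0)] = 12/12 = 1
  <chi_4*chi_4, chi_2> = (1/12)[1*(9)*conj(1) + 3*(1)*conj(1) + 4*(0)*conj(exp(2*I*pi/3)) + 4*(0)*conj(exp(-2*I*pi/3))]
      = (1/12)[(9) + (3) + (0) + (0)] = 12/12 = 1
  <chi_4*chi_4, chi_3> = (1/12)[1*(9)*conj(1) + 3*(1)*conj(1) + 4*(0)*conj(exp(-2*I*pi/3)) + 4*(0)*conj(exp(2*I*pi/3))]
      = (1/12)[(9) + (3) + (0) + (0)] = 12/12 = 1
  <chi_4*chi_4, chi_4> = (1/12)[1*(9)*conj(3) + 3*(1)*conj(-1) + 4*(0)*conj(0) + 4*(0)*conj(0)]
      = (1/12)[(27) + (-3) + (0) + (0)] = 24/12 = 2
(Exp terms are combined using exp(i*s)*conj(exp(i*t)) = exp(i*(s-t)), and sums of them are collapsed using the identity that for every m > 1 the m distinct m-th roots of unity sum to 0, e.g. 1 + exp(2*I*pi/3) + exp(-2*I*pi/3) = 0.)
Hence the multiplicities are chi_1: 1, chi_2: 1, chi_3: 1, chi_4: 2. Dimension check: dim(chi_4)*dim(chi_4) = 3*3 = 9 and sum (mult * dim) = 1*1 + 1*1 + 1*1 + 2*3 = 9.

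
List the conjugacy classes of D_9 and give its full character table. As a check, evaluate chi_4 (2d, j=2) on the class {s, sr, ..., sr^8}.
Conjugacy classes: {e} of size 1, {r^1, r^8} of size 2, {r^2, r^7} of size 2, {r^3, r^6} of size 2, {r^4, r^5} of size 2, {s, sr, ..., sr^8} of size 9.
Character table:
  irrep \ class              {e} (size 1)  {r^1, r^8} (size 2)  {r^2, r^7} (size 2)  {r^3, r^6} (size 2)  {r^4, r^5} (size 2)  {s, sr, ..., sr^8} (size 9)
  chi_1 (triv)               1             1                    1                    1                    1                    1                          
  chi_2 (sign: r->1, s->-1)  1             1                    1                    1                    1                    -1                         
  chi_3 (2d, j=1)            2             2*cos(2*pi/9)        2*cos(4*pi/9)        -1                   -2*cos(pi/9)         0                          
  chi_4 (2d, j=2)            2             2*cos(4*pi/9)        -2*cos(pi/9)         -1                   2*cos(2*pi/9)        0                          
  chi_5 (2d, j=3)            2             -1                   -1                   2                    -1                   0                          
  chi_6 (2d, j=4)            2             -2*cos(pi/9)         2*cos(2*pi/9)        -1                   2*cos(4*pi/9)        0                          

Spot check: chi_4 (2d, j=2) on {s, sr, ..., sr^8} = 0.

Proof sketch: D_9 has order 2*9 = 18 with 6 conjugacy classes, hence 6 irreducibles. Sum of squared dims 1 + 1 + 4 + 4 + 4 + 4 = 18 = |G|. Linear characters come from the abelianisation; the 2-dimensional irreps have character r^k -> 2*cos(2*pi*j*k/9), reflections -> 0.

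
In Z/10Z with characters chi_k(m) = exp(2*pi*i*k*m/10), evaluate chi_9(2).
chi_9(2) = zeta_10^18 = exp(-2*I*pi/5)

Solution. chi_9(2) = zeta_10^(9*2) = zeta_10^18. Since zeta_10^10 = 1, this equals zeta_10^8 = exp(2*pi*i*8/10) = exp(-2*I*pi/5).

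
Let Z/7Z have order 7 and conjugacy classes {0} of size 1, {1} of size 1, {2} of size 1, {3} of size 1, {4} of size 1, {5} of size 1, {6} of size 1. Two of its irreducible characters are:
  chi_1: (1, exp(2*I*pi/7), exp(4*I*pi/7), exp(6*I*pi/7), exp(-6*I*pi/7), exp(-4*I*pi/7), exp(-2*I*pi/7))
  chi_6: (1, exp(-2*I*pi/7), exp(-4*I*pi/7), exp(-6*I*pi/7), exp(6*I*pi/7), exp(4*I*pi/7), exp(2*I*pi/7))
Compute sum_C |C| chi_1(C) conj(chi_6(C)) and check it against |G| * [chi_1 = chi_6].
Sum = 0; so <chi_1, chi_6> = 0 (distinct irreducibles are orthogonal).

Justification: Compute term by term over conjugacy classes (|C| * chi_1(C) * conj(chi_6(C))):
  1*(1)*conj(1) + 1*(exp(2*I*pi/7))*conj(exp(-2*I*pi/7)) + 1*(exp(4*I*pi/7))*conj(exp(-4*I*pi/7)) + 1*(exp(6*I*pi/7))*conj(exp(-6*I*pi/7)) + 1*(exp(-6*I*pi/7))*conj(exp(6*I*pi/7)) + 1*(exp(-4*I*pi/7))*conj(exp(4*I*pi/7)) + 1*(exp(-2*I*pi/7))*conj(exp(2*I*pi/7))
  = (1) + (exp(4*I*pi/7)) + (exp(-6*I*pi/7)) + (exp(-2*I*pi/7)) + (exp(2*I*pi/7)) + (exp(6*I*pi/7)) + (exp(-4*I*pi/7))
  = 0.
(Exp terms are combined using exp(i*s)*conj(exp(i*t)) = exp(i*(s-t)), and sums of them are collapsed using the identity that for every m > 1 the m distinct m-th roots of unity sum to 0, e.g. 1 + exp(2*I*pi/3) + exp(-2*I*pi/3) = 0.)
Dividing by |G| = 7 gives 0/7 = 0, matching the row-orthogonality relation <chi_1, chi_6> = [chi_1 = chi_6].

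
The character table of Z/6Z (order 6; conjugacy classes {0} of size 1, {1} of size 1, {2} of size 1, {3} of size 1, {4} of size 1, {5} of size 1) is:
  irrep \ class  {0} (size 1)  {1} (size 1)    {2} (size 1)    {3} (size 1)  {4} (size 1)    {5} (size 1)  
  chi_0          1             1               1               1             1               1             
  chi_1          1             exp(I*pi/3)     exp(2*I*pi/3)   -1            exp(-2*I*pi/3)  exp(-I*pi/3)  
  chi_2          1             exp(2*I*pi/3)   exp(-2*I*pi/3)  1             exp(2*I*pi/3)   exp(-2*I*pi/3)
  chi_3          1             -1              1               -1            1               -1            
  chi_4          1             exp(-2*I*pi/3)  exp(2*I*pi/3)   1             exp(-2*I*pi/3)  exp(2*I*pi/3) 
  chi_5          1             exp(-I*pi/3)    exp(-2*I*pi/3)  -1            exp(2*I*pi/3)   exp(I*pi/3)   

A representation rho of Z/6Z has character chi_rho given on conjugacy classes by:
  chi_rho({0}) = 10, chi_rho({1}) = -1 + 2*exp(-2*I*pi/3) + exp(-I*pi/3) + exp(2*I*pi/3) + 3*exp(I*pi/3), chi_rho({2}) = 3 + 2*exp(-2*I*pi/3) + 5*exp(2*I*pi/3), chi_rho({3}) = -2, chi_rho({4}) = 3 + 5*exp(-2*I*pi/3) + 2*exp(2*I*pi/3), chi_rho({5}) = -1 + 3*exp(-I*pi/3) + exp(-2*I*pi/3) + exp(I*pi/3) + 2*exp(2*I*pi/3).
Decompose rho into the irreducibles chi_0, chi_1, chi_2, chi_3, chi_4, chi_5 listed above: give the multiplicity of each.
Multiplicities: chi_0: 1, chi_1: 3, chi_2: 1, chi_3: 2, chi_4: 2, chi_5: 1.

Solution. Use <chi_rho, chi> = (1/|G|) sum_C |C| * chi_rho(C) * conj(chi(C)) with |G| = 6 for each irreducible chi in the table:
  <chi_rho, chi_0> = (1/6)[1*(10)*conj(1) + 1*(-1 + 2*exp(-2*I*pi/3) + exp(-I*pi/3) + exp(2*I*pi/3) + 3*exp(I*pi/3))*conj(1) + 1*(3 + 2*exp(-2*I*pi/3) + 5*exp(2*I*pi/3))*conj(1) + 1*(-2)*conj(1) + 1*(3 + 5*exp(-2*I*pi/3) + 2*exp(2*I*pi/3))*conj(1) + 1*(-1 + 3*exp(-I*pi/3) + exp(-2*I*pi/3) + exp(I*pi/3) + 2*exp(2*I*pi/3))*conj(1)]
      = (1/6)[(10) + (-1 + 2*exp(-2*I*pi/3) + exp(-I*pi/3) + exp(2*I*pi/3) + 3*exp(I*pi/3)) + (3 + 2*exp(-2*I*pi/3) + 5*exp(2*I*pi/3)) + (-2) + (3 + 5*exp(-2*I*pi/3) + 2*exp(2*I*pi/3)) + (-1 + 3*exp(-I*pi/3) + exp(-2*I*pi/3) + exp(I*pi/3) + 2*exp(2*I*pi/3))] = 6/6 = 1
  <chi_rho, chi_1> = (1/6)[1*(10)*conj(1) + 1*(-1 + 2*exp(-2*I*pi/3) + exp(-I*pi/3) + exp(2*I*pi/3) + 3*exp(I*pi/3))*conj(exp(I*pi/3)) + 1*(3 + 2*exp(-2*I*pi/3) + 5*exp(2*I*pi/3))*conj(exp(2*I*pi/3)) + 1*(-2)*conj(-1) + 1*(3 + 5*exp(-2*I*pi/3) + 2*exp(2*I*pi/3))*conj(exp(-2*I*pi/3)) + 1*(-1 + 3*exp(-I*pi/3) + exp(-2*I*pi/3) + exp(I*pi/3) + 2*exp(2*I*pi/3))*conj(exp(-I*pi/3))]
      = (1/6)[(10) + (1 + exp(-2*I*pi/3) - exp(-I*pi/3) + exp(I*pi/3)) + (5 + 3*exp(-2*I*pi/3) + 2*exp(2*I*pi/3)) + (2) + (5 + 2*exp(-2*I*pi/3) + 3*exp(2*I*pi/3)) + (1 - exp(I*pi/3) + exp(-I*pi/3) + exp(2*I*pi/3))] = 18/6 = 3
  <chi_rho, chi_2> = (1/6)[1*(10)*conj(1) + 1*(-1 + 2*exp(-2*I*pi/3) + exp(-I*pi/3) + exp(2*I*pi/3) + 3*exp(I*pi/3))*conj(exp(2*I*pi/3)) + 1*(3 + 2*exp(-2*I*pi/3) + 5*exp(2*I*pi/3))*conj(exp(-2*I*pi/3)) + 1*(-2)*conj(1) + 1*(3 + 5*exp(-2*I*pi/3) + 2*exp(2*I*pi/3))*conj(exp(2*I*pi/3)) + 1*(-1 + 3*exp(-I*pi/3) + exp(-2*I*pi/3) + exp(I*pi/3) + 2*exp(2*I*pi/3))*conj(exp(-2*I*pi/3))]
      = (1/6)[(10) + (1) + (2 + 5*exp(-2*I*pi/3) + 3*exp(2*I*pi/3)) + (-2) + (2 + 3*exp(-2*I*pi/3) + 5*exp(2*I*pi/3)) + (1)] = 6/6 = 1
  <chi_rho, chi_3> = (1/6)[1*(10)*conj(1) + 1*(-1 + 2*exp(-2*I*pi/3) + exp(-I*pi/3) + exp(2*I*pi/3) + 3*exp(I*pi/3))*conj(-1) + 1*(3 + 2*exp(-2*I*pi/3) + 5*exp(2*I*pi/3))*conj(1) + 1*(-2)*conj(-1) + 1*(3 + 5*exp(-2*I*pi/3) + 2*exp(2*I*pi/3))*conj(1) + 1*(-1 + 3*exp(-I*pi/3) + exp(-2*I*pi/3) + exp(I*pi/3) + 2*exp(2*I*pi/3))*conj(-1)]
      = (1/6)[(10) + (1 - 3*exp(I*pi/3) - exp(2*I*pi/3) - exp(-I*pi/3) - 2*exp(-2*I*pi/3)) + (3 + 2*exp(-2*I*pi/3) + 5*exp(2*I*pi/3)) + (2) + (3 + 5*exp(-2*I*pi/3) + 2*exp(2*I*pi/3)) + (1 - 2*exp(2*I*pi/3) - exp(I*pi/3) - exp(-2*I*pi/3) - 3*exp(-I*pi/3))] = 12/6 = 2
  <chi_rho, chi_4> = (1/6)[1*(10)*conj(1) + 1*(-1 + 2*exp(-2*I*pi/3) + exp(-I*pi/3) + exp(2*I*pi/3) + 3*exp(I*pi/3))*conj(exp(-2*I*pi/3)) + 1*(3 + 2*exp(-2*I*pi/3) + 5*exp(2*I*pi/3))*conj(exp(2*I*pi/3)) + 1*(-2)*conj(1) + 1*(3 + 5*exp(-2*I*pi/3) + 2*exp(2*I*pi/3))*conj(exp(-2*I*pi/3)) + 1*(-1 + 3*exp(-I*pi/3) + exp(-2*I*pi/3) + exp(I*pi/3) + 2*exp(2*I*pi/3))*conj(exp(2*I*pi/3))]
      = (1/6)[(10) + (-1 + exp(-2*I*pi/3) - exp(2*I*pi/3) + exp(I*pi/3)) + (5 + 3*exp(-2*I*pi/3) + 2*exp(2*I*pi/3)) + (-2) + (5 + 2*exp(-2*I*pi/3) + 3*exp(2*I*pi/3)) + (-1 + exp(-I*pi/3) + exp(2*I*pi/3) - exp(-2*I*pi/3))] = 12/6 = 2
  <chi_rho, chi_5> = (1/6)[1*(10)*conj(1) + 1*(-1 + 2*exp(-2*I*pi/3) + exp(-I*pi/3) + exp(2*I*pi/3) + 3*exp(I*pi/3))*conj(exp(-I*pi/3)) + 1*(3 + 2*exp(-2*I*pi/3) + 5*exp(2*I*pi/3))*conj(exp(-2*I*pi/3)) + 1*(-2)*conj(-1) + 1*(3 + 5*exp(-2*I*pi/3) + 2*exp(2*I*pi/3))*conj(exp(2*I*pi/3)) + 1*(-1 + 3*exp(-I*pi/3) + exp(-2*I*pi/3) + exp(I*pi/3) + 2*exp(2*I*pi/3))*conj(exp(I*pi/3))]
      = (1/6)[(10) + (-1) + (2 + 5*exp(-2*I*pi/3) + 3*exp(2*I*pi/3)) + (2) + (2 + 3*exp(-2*I*pi/3) + 5*exp(2*I*pi/3)) + (-1)] = 6/6 = 1
(Exp terms are combined using exp(i*s)*conj(exp(i*t)) = exp(i*(s-t)), and sums of them are collapsed using the identity that for every m > 1 the m distinct m-th roots of unity sum to 0, e.g. 1 + exp(2*I*pi/3) + exp(-2*I*pi/3) = 0.)
Dimension check: dim(rho) = sum (mult * dim) = 1*1 + 3*1 + 1*1 + 2*1 + 2*1 + 1*1 = 10 = chi_rho(e) = 10.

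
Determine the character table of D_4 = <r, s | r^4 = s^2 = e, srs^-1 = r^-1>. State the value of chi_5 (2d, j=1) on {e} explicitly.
Conjugacy classes: {e} of size 1, {r^2} of size 1, {r^1, r^3} of size 2, {s, sr^2, ...} of size 2, {sr, sr^3, ...} of size 2.
Character table:
  irrep \ class              {e} (size 1)  {r^2} (size 1)  {r^1, r^3} (size 2)  {s, sr^2, ...} (size 2)  {sr, sr^3, ...} (size 2)
  chi_1 (triv)               1             1               1                    1                        1                       
  chi_2 (sign: r->1, s->-1)  1             1               1                    -1                       -1                      
  chi_3 (r->-1, s->1)        1             1               -1                   1                        -1                      
  chi_4 (r->-1, s->-1)       1             1               -1                   -1                       1                       
  chi_5 (2d, j=1)            2             -2              0                    0                        0                       

Spot check: chi_5 (2d, j=1) on {e} = 2.

Reasoning: D_4 has order 2*4 = 8 with 5 conjugacy classes, hence 5 irreducibles. Sum of squared dims 1 + 1 + 1 + 1 + 4 = 8 = |G|. Linear characters come from the abelianisation; the 2-dimensional irreps have character r^k -> 2*cos(2*pi*j*k/4), reflections -> 0.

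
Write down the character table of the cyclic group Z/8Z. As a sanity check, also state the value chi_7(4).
Character table of Z/8Z (irreps indexed chi_0,...,chi_7 with chi_k(m) = zeta_8^(k*m), zeta_8 = exp(2*pi*i/8)):
  irrep \ class  {0} (size 1)  {1} (size 1)    {2} (size 1)  {3} (size 1)    {4} (size 1)  {5} (size 1)    {6} (size 1)  {7} (size 1)  
  chi_0          1             1               1             1               1             1               1             1             
  chi_1          1             exp(I*pi/4)     I             exp(3*I*pi/4)   -1            exp(-3*I*pi/4)  -I            exp(-I*pi/4)  
  chi_2          1             I               -1            -I              1             I               -1            -I            
  chi_3          1             exp(3*I*pi/4)   -I            exp(I*pi/4)     -1            exp(-I*pi/4)    I             exp(-3*I*pi/4)
  chi_4          1             -1              1             -1              1             -1              1             -1            
  chi_5          1             exp(-3*I*pi/4)  I             exp(-I*pi/4)    -1            exp(I*pi/4)     -I            exp(3*I*pi/4) 
  chi_6          1             -I              -1            I               1             -I              -1            I             
  chi_7          1             exp(-I*pi/4)    -I            exp(-3*I*pi/4)  -1            exp(3*I*pi/4)   I             exp(I*pi/4)   

Spot check: chi_7(4) = zeta_8^(7*4) = zeta_8^28 = -1.

Details: Z/8Z is abelian, so all 8 irreducible complex representations are 1-dimensional. They are given by chi_k(m) = zeta_8^(k*m) for k = 0,...,7. Row orthogonality: sum_m chi_k(m) conj(chi_l(m)) = 8 * [k = l].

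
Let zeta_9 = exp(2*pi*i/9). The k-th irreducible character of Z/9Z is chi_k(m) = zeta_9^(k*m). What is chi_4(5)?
chi_4(5) = zeta_9^20 = exp(4*I*pi/9)

Derivation: chi_4(5) = zeta_9^(4*5) = zeta_9^20. Since zeta_9^9 = 1, this equals zeta_9^2 = exp(2*pi*i*2/9) = exp(4*I*pi/9).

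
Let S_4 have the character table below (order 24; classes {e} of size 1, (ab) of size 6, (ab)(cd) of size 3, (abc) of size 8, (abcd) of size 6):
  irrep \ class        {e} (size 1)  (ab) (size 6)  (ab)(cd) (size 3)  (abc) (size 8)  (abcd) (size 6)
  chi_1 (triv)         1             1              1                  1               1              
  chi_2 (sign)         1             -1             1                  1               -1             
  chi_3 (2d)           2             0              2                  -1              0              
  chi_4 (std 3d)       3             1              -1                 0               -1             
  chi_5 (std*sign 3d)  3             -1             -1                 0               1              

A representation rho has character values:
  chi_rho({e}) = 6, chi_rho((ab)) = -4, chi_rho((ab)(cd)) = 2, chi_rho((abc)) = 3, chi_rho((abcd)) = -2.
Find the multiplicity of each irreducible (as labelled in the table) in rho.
Multiplicities: chi_1: 0, chi_2: 3, chi_3: 0, chi_4: 0, chi_5: 1.

Explanation: Use <chi_rho, chi> = (1/|G|) sum_C |C| * chi_rho(C) * conj(chi(C)) with |G| = 24 for each irreducible chi in the table:
  <chi_rho, chi_1> = (1/24)[1*(6)*conj(1) + 6*(-4)*conj(1) + 3*(2)*conj(1) + 8*(3)*conj(1) + 6*(-2)*conj(1)]
      = (1/24)[(6) + (-24) + (6) + (24) + (-12)] = 0/24 = 0
  <chi_rho, chi_2> = (1/24)[1*(6)*conj(1) + 6*(-4)*conj(-1) + 3*(2)*conj(1) + 8*(3)*conj(1) + 6*(-2)*conj(-1)]
      = (1/24)[(6) + (24) + (6) + (24) + (12)] = 72/24 = 3
  <chi_rho, chi_3> = (1/24)[1*(6)*conj(2) + 6*(-4)*conj(0) + 3*(2)*conj(2) + 8*(3)*conj(-1) + 6*(-2)*conj(0)]
      = (1/24)[(12) + (0) + (12) + (-24) + (0)] = 0/24 = 0
  <chi_rho, chi_4> = (1/24)[1*(6)*conj(3) + 6*(-4)*conj(1) + 3*(2)*conj(-1) + 8*(3)*conj(0) + 6*(-2)*conj(-1)]
      = (1/24)[(18) + (-24) + (-6) + (0) + (12)] = 0/24 = 0
  <chi_rho, chi_5> = (1/24)[1*(6)*conj(3) + 6*(-4)*conj(-1) + 3*(2)*conj(-1) + 8*(3)*conj(0) + 6*(-2)*conj(1)]
      = (1/24)[(18) + (24) + (-6) + (0) + (-12)] = 24/24 = 1
Dimension check: dim(rho) = sum (mult * dim) = 0*1 + 3*1 + 0*2 + 0*3 + 1*3 = 6 = chi_rho(e) = 6.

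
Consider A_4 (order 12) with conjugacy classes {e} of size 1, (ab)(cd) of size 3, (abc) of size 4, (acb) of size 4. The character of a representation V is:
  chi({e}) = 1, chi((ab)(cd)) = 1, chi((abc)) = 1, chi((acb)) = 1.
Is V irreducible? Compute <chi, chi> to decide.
Irreducible: <chi, chi> = 1.

<chi, chi> = (1/|G|) sum_C |C| * |chi(C)|^2 = (1/12)[1*|1|^2 + 3*|1|^2 + 4*|1|^2 + 4*|1|^2]
  = (1/12)[(1) + (3) + (4) + (4)] = 12/12 = 1.
(Exp terms are combined using exp(i*s)*conj(exp(i*t)) = exp(i*(s-t)), and sums of them are collapsed using the identity that for every m > 1 the m distinct m-th roots of unity sum to 0, e.g. 1 + exp(2*I*pi/3) + exp(-2*I*pi/3) = 0.)
A character is irreducible iff <chi, chi> = 1, so this representation is irreducible.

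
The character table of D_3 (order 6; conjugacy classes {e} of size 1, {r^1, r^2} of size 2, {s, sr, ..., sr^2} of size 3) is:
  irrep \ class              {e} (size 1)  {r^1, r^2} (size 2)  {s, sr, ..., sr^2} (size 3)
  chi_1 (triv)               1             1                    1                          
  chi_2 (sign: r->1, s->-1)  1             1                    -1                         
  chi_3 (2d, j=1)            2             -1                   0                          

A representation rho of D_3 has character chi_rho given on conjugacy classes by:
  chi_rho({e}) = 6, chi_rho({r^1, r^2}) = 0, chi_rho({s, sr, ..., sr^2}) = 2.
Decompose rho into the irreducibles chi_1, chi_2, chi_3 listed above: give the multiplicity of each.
Multiplicities: chi_1: 2, chi_2: 0, chi_3: 2.

Proof sketch: Use <chi_rho, chi> = (1/|G|) sum_C |C| * chi_rho(C) * conj(chi(C)) with |G| = 6 for each irreducible chi in the table:
  <chi_rho, chi_1> = (1/6)[1*(6)*conj(1) + 2*(0)*conj(1) + 3*(2)*conj(1)]
      = (1/6)[(6) + (0) + (6)] = 12/6 = 2
  <chi_rho, chi_2> = (1/6)[1*(6)*conj(1) + 2*(0)*conj(1) + 3*(2)*conj(-1)]
      = (1/6)[(6) + (0) + (-6)] = 0/6 = 0
  <chi_rho, chi_3> = (1/6)[1*(6)*conj(2) + 2*(0)*conj(-1) + 3*(2)*conj(0)]
      = (1/6)[(12) + (0) + (0)] = 12/6 = 2
Dimension check: dim(rho) = sum (mult * dim) = 2*1 + 0*1 + 2*2 = 6 = chi_rho(e) = 6.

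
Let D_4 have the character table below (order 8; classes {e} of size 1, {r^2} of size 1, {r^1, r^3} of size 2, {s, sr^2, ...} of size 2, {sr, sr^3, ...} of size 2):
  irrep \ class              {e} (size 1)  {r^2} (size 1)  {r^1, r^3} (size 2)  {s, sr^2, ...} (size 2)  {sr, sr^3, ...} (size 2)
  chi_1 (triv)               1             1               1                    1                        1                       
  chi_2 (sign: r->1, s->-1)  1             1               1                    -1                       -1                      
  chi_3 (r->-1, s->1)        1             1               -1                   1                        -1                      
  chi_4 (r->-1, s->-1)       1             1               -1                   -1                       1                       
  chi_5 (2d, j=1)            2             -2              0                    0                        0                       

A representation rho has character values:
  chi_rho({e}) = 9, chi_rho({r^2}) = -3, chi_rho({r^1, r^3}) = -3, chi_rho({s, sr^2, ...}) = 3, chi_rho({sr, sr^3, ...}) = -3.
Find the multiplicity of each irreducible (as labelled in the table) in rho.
Multiplicities: chi_1: 0, chi_2: 0, chi_3: 3, chi_4: 0, chi_5: 3.

Why: Use <chi_rho, chi> = (1/|G|) sum_C |C| * chi_rho(C) * conj(chi(C)) with |G| = 8 for each irreducible chi in the table:
  <chi_rho, chi_1> = (1/8)[1*(9)*conj(1) + 1*(-3)*conj(1) + 2*(-3)*conj(1) + 2*(3)*conj(1) + 2*(-3)*conj(1)]
      = (1/8)[(9) + (-3) + (-6) + (6) + (-6)] = 0/8 = 0
  <chi_rho, chi_2> = (1/8)[1*(9)*conj(1) + 1*(-3)*conj(1) + 2*(-3)*conj(1) + 2*(3)*conj(-1) + 2*(-3)*conj(-1)]
      = (1/8)[(9) + (-3) + (-6) + (-6) + (6)] = 0/8 = 0
  <chi_rho, chi_3> = (1/8)[1*(9)*conj(1) + 1*(-3)*conj(1) + 2*(-3)*conj(-1) + 2*(3)*conj(1) + 2*(-3)*conj(-1)]
      = (1/8)[(9) + (-3) + (6) + (6) + (6)] = 24/8 = 3
  <chi_rho, chi_4> = (1/8)[1*(9)*conj(1) + 1*(-3)*conj(1) + 2*(-3)*conj(-1) + 2*(3)*conj(-1) + 2*(-3)*conj(1)]
      = (1/8)[(9) + (-3) + (6) + (-6) + (-6)] = 0/8 = 0
  <chi_rho, chi_5> = (1/8)[1*(9)*conj(2) + 1*(-3)*conj(-2) + 2*(-3)*conj(0) + 2*(3)*conj(0) + 2*(-3)*conj(0)]
      = (1/8)[(18) + (6) + (0) + (0) + (0)] = 24/8 = 3
Dimension check: dim(rho) = sum (mult * dim) = 0*1 + 0*1 + 3*1 + 0*1 + 3*2 = 9 = chi_rho(e) = 9.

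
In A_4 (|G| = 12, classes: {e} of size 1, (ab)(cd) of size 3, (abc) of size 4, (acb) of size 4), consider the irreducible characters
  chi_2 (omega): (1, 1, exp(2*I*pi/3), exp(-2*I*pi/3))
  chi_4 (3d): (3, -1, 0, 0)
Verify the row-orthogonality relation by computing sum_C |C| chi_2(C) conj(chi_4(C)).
Sum = 0; so <chi_2, chi_4> = 0 (distinct irreducibles are orthogonal).

Reasoning: Compute term by term over conjugacy classes (|C| * chi_2(C) * conj(chi_4(C))):
  1*(1)*conj(3) + 3*(1)*conj(-1) + 4*(exp(2*I*pi/3))*conj(0) + 4*(exp(-2*I*pi/3))*conj(0)
  = (3) + (-3) + (0) + (0)
  = 0.
(Exp terms are combined using exp(i*s)*conj(exp(i*t)) = exp(i*(s-t)), and sums of them are collapsed using the identity that for every m > 1 the m distinct m-th roots of unity sum to 0, e.g. 1 + exp(2*I*pi/3) + exp(-2*I*pi/3) = 0.)
Dividing by |G| = 12 gives 0/12 = 0, matching the row-orthogonality relation <chi_2, chi_4> = [chi_2 = chi_4].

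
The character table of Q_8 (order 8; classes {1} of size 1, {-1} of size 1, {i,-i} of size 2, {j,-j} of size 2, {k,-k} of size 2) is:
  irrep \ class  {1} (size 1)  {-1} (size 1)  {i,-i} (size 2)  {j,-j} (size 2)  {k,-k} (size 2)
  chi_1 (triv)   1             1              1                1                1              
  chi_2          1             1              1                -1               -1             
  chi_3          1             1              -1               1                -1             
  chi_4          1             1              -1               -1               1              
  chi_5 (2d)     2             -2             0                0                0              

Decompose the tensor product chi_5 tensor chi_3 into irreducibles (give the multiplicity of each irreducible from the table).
chi_5 tensor chi_3 = chi_5 (all other irreducibles have multiplicity 0).

Derivation: The character of a tensor product is the pointwise product (chi_5 * chi_3)(C) = chi_5(C) * chi_3(C):
  {1}: (2)*(1), {-1}: (-2)*(1), {i,-i}: (0)*(-1), {j,-j}: (0)*(1), {k,-k}: (0)*(-1)
so (chi_5 * chi_3) takes values
  {1} -> 2, {-1} -> -2, {i,-i} -> 0, {j,-j} -> 0, {k,-k} -> 0.
Now take the inner product of this character with each irreducible chi from the table, <chi_5*chi_3, chi> = (1/8) sum_C |C| (chi_5*chi_3)(C) conj(chi(C)):
  <chi_5*chi_3, chi_1> = (1/8)[1*(2)*conj(1) + 1*(-2)*conj(1) + 2*(0)*conj(1) + 2*(0)*conj(1) + 2*(0)*conj(1)]
      = (1/8)[(2) + (-2) + (0) + (0) + (0)] = 0/8 = 0
  <chi_5*chi_3, chi_2> = (1/8)[1*(2)*conj(1) + 1*(-2)*conj(1) + 2*(0)*conj(1) + 2*(0)*conj(-1) + 2*(0)*conj(-1)]
      = (1/8)[(2) + (-2) + (0) + (0) + (0)] = 0/8 = 0
  <chi_5*chi_3, chi_3> = (1/8)[1*(2)*conj(1) + 1*(-2)*conj(1) + 2*(0)*conj(-1) + 2*(0)*conj(1) + 2*(0)*conj(-1)]
      = (1/8)[(2) + (-2) + (0) + (0) + (0)] = 0/8 = 0
  <chi_5*chi_3, chi_4> = (1/8)[1*(2)*conj(1) + 1*(-2)*conj(1) + 2*(0)*conj(-1) + 2*(0)*conj(-1) + 2*(0)*conj(1)]
      = (1/8)[(2) + (-2) + (0) + (0) + (0)] = 0/8 = 0
  <chi_5*chi_3, chi_5> = (1/8)[1*(2)*conj(2) + 1*(-2)*conj(-2) + 2*(0)*conj(0) + 2*(0)*conj(0) + 2*(0)*conj(0)]
      = (1/8)[(4) + (4) + (0) + (0) + (0)] = 8/8 = 1
Hence the multiplicities are chi_5: 1. Dimension check: dim(chi_5)*dim(chi_3) = 2*1 = 2 and sum (mult * dim) = 1*2 = 2.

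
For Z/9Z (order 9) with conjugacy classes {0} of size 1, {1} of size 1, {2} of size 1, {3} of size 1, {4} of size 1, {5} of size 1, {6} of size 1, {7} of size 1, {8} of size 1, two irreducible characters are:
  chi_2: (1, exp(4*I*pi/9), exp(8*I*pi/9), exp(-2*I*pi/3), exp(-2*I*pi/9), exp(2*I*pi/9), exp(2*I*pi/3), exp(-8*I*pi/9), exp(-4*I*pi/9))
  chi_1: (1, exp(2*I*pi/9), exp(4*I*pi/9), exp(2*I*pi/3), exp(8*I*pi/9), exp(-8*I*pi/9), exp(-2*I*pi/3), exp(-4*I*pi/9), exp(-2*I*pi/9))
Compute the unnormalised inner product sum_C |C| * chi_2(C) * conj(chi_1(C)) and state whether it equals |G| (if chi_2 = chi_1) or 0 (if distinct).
Sum = 0; so <chi_2, chi_1> = 0 (distinct irreducibles are orthogonal).

Argument: Compute term by term over conjugacy classes (|C| * chi_2(C) * conj(chi_1(C))):
  1*(1)*conj(1) + 1*(exp(4*I*pi/9))*conj(exp(2*I*pi/9)) + 1*(exp(8*I*pi/9))*conj(exp(4*I*pi/9)) + 1*(exp(-2*I*pi/3))*conj(exp(2*I*pi/3)) + 1*(exp(-2*I*pi/9))*conj(exp(8*I*pi/9)) + 1*(exp(2*I*pi/9))*conj(exp(-8*I*pi/9)) + 1*(exp(2*I*pi/3))*conj(exp(-2*I*pi/3)) + 1*(exp(-8*I*pi/9))*conj(exp(-4*I*pi/9)) + 1*(exp(-4*I*pi/9))*conj(exp(-2*I*pi/9))
  = (1) + (exp(2*I*pi/9)) + (exp(4*I*pi/9)) + (exp(2*I*pi/3)) + (exp(8*I*pi/9)) + (exp(-8*I*pi/9)) + (exp(-2*I*pi/3)) + (exp(-4*I*pi/9)) + (exp(-2*I*pi/9))
  = 0.
(Exp terms are combined using exp(i*s)*conj(exp(i*t)) = exp(i*(s-t)), and sums of them are collapsed using the identity that for every m > 1 the m distinct m-th roots of unity sum to 0, e.g. 1 + exp(2*I*pi/3) + exp(-2*I*pi/3) = 0.)
Dividing by |G| = 9 gives 0/9 = 0, matching the row-orthogonality relation <chi_2, chi_1> = [chi_2 = chi_1].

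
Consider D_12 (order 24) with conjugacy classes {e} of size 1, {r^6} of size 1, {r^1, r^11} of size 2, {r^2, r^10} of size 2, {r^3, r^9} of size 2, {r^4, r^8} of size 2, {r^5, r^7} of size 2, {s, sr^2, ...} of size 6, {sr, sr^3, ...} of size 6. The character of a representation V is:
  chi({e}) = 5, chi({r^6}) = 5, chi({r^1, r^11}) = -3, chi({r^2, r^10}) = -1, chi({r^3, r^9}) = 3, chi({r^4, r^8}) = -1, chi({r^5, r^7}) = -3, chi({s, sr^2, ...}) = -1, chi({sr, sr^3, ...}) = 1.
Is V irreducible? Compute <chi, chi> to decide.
Not irreducible (reducible): <chi, chi> = 5 > 1.

Reasoning: <chi, chi> = (1/|G|) sum_C |C| * |chi(C)|^2 = (1/24)[1*|5|^2 + 1*|5|^2 + 2*|-3|^2 + 2*|-1|^2 + 2*|3|^2 + 2*|-1|^2 + 2*|-3|^2 + 6*|-1|^2 + 6*|1|^2]
  = (1/24)[(25) + (25) + (18) + (2) + (18) + (2) + (18) + (6) + (6)] = 120/24 = 5.
A character is irreducible iff <chi, chi> = 1, so this representation is reducible.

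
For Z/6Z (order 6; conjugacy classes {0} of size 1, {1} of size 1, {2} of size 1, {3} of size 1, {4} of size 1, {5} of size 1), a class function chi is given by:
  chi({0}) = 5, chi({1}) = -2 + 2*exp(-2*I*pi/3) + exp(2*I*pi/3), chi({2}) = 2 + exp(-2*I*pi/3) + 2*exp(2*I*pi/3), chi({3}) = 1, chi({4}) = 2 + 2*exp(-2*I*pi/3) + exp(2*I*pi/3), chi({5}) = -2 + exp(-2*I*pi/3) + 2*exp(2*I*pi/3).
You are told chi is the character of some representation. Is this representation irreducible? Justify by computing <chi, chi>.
Not irreducible (reducible): <chi, chi> = 9 > 1.

Justification: <chi, chi> = (1/|G|) sum_C |C| * |chi(C)|^2 = (1/6)[1*|5|^2 + 1*|-2 + 2*exp(-2*I*pi/3) + exp(2*I*pi/3)|^2 + 1*|2 + exp(-2*I*pi/3) + 2*exp(2*I*pi/3)|^2 + 1*|1|^2 + 1*|2 + 2*exp(-2*I*pi/3) + exp(2*I*pi/3)|^2 + 1*|-2 + exp(-2*I*pi/3) + 2*exp(2*I*pi/3)|^2]
  = (1/6)[(25) + (13) + (1) + (1) + (1) + (13)] = 54/6 = 9.
(Exp terms are combined using exp(i*s)*conj(exp(i*t)) = exp(i*(s-t)), and sums of them are collapsed using the identity that for every m > 1 the m distinct m-th roots of unity sum to 0, e.g. 1 + exp(2*I*pi/3) + exp(-2*I*pi/3) = 0.)
A character is irreducible iff <chi, chi> = 1, so this representation is reducible.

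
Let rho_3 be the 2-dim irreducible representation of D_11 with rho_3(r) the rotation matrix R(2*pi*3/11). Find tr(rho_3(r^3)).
chi_{rho_3}(r^3) = 2*cos(2*pi*3*3/11) = 2*cos(4*pi/11)

Explanation: rho_3(r^3) is rotation by angle 2*pi*3*3/11, whose trace is 2*cos(2*pi*3*3/11) = 2*cos(4*pi/11).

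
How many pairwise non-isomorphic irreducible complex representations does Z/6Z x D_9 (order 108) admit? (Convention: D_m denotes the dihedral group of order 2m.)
36

Explanation: The number of irreducible complex representations of a finite group equals its number of conjugacy classes. For a direct product, #classes(G x H) = #classes(G) * #classes(H). Z/6Z has 6 classes (abelian), D_9 has 6 classes, so 6 * 6 = 36, so Z/6Z x D_9 (order 108) has exactly 36 irreducible complex representations.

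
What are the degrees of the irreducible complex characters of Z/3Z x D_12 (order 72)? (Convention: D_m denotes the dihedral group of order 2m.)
Dimensions: 1, 1, 1, 1, 1, 1, 1, 1, 1, 1, 1, 1, 2, 2, 2, 2, 2, 2, 2, 2, 2, 2, 2, 2, 2, 2, 2

Why: There are 27 irreducibles (= number of conjugacy classes). Their dimensions d_i satisfy sum d_i^2 = |G| = 72: 1 + 1 + 1 + 1 + 1 + 1 + 1 + 1 + 1 + 1 + 1 + 1 + 4 + 4 + 4 + 4 + 4 + 4 + 4 + 4 + 4 + 4 + 4 + 4 + 4 + 4 + 4 = 72. (For the product with Z/3Z: each of the 3 1-dim characters of Z/3Z tensors with each irrep of D_12, giving 3 copies of each D_12-dimension.)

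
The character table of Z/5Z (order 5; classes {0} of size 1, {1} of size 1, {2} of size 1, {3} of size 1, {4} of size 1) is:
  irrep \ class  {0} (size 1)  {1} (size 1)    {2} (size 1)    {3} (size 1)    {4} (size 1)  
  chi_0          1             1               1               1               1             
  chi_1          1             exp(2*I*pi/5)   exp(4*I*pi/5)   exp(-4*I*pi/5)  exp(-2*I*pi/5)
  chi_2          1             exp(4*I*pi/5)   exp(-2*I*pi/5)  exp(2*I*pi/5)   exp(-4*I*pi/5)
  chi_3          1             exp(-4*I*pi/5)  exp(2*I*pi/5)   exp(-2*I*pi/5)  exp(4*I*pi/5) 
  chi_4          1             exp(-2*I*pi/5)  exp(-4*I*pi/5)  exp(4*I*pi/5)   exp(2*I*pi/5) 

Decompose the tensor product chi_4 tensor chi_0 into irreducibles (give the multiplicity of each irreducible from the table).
chi_4 tensor chi_0 = chi_4 (all other irreducibles have multiplicity 0).

Why: The character of a tensor product is the pointwise product (chi_4 * chi_0)(C) = chi_4(C) * chi_0(C):
  {0}: (1)*(1), {1}: (exp(-2*I*pi/5))*(1), {2}: (exp(-4*I*pi/5))*(1), {3}: (exp(4*I*pi/5))*(1), {4}: (exp(2*I*pi/5))*(1)
so (chi_4 * chi_0) takes values
  {0} -> 1, {1} -> exp(-2*I*pi/5), {2} -> exp(-4*I*pi/5), {3} -> exp(4*I*pi/5), {4} -> exp(2*I*pi/5).
Now take the inner product of this character with each irreducible chi from the table, <chi_4*chi_0, chi> = (1/5) sum_C |C| (chi_4*chi_0)(C) conj(chi(C)):
  <chi_4*chi_0, chi_0> = (1/5)[1*(1)*conj(1) + 1*(exp(-2*I*pi/5))*conj(1) + 1*(exp(-4*I*pi/5))*conj(1) + 1*(exp(4*I*pi/5))*conj(1) + 1*(exp(2*I*pi/5))*conj(1)]
      = (1/5)[(1) + (exp(-2*I*pi/5)) + (exp(-4*I*pi/5)) + (exp(4*I*pi/5)) + (exp(2*I*pi/5))] = 0/5 = 0
  <chi_4*chi_0, chi_1> = (1/5)[1*(1)*conj(1) + 1*(exp(-2*I*pi/5))*conj(exp(2*I*pi/5)) + 1*(exp(-4*I*pi/5))*conj(exp(4*I*pi/5)) + 1*(exp(4*I*pi/5))*conj(exp(-4*I*pi/5)) + 1*(exp(2*I*pi/5))*conj(exp(-2*I*pi/5))]
      = (1/5)[(1) + (exp(-4*I*pi/5)) + (exp(2*I*pi/5)) + (exp(-2*I*pi/5)) + (exp(4*I*pi/5))] = 0/5 = 0
  <chi_4*chi_0, chi_2> = (1/5)[1*(1)*conj(1) + 1*(exp(-2*I*pi/5))*conj(exp(4*I*pi/5)) + 1*(exp(-4*I*pi/5))*conj(exp(-2*I*pi/5)) + 1*(exp(4*I*pi/5))*conj(exp(2*I*pi/5)) + 1*(exp(2*I*pi/5))*conj(exp(-4*I*pi/5))]
      = (1/5)[(1) + (exp(4*I*pi/5)) + (exp(-2*I*pi/5)) + (exp(2*I*pi/5)) + (exp(-4*I*pi/5))] = 0/5 = 0
  <chi_4*chi_0, chi_3> = (1/5)[1*(1)*conj(1) + 1*(exp(-2*I*pi/5))*conj(exp(-4*I*pi/5)) + 1*(exp(-4*I*pi/5))*conj(exp(2*I*pi/5)) + 1*(exp(4*I*pi/5))*conj(exp(-2*I*pi/5)) + 1*(exp(2*I*pi/5))*conj(exp(4*I*pi/5))]
      = (1/5)[(1) + (exp(2*I*pi/5)) + (exp(4*I*pi/5)) + (exp(-4*I*pi/5)) + (exp(-2*I*pi/5))] = 0/5 = 0
  <chi_4*chi_0, chi_4> = (1/5)[1*(1)*conj(1) + 1*(exp(-2*I*pi/5))*conj(exp(-2*I*pi/5)) + 1*(exp(-4*I*pi/5))*conj(exp(-4*I*pi/5)) + 1*(exp(4*I*pi/5))*conj(exp(4*I*pi/5)) + 1*(exp(2*I*pi/5))*conj(exp(2*I*pi/5))]
      = (1/5)[(1) + (1) + (1) + (1) + (1)] = 5/5 = 1
(Exp terms are combined using exp(i*s)*conj(exp(i*t)) = exp(i*(s-t)), and sums of them are collapsed using the identity that for every m > 1 the m distinct m-th roots of unity sum to 0, e.g. 1 + exp(2*I*pi/3) + exp(-2*I*pi/3) = 0.)
Hence the multiplicities are chi_4: 1. Dimension check: dim(chi_4)*dim(chi_0) = 1*1 = 1 and sum (mult * dim) = 1*1 = 1.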